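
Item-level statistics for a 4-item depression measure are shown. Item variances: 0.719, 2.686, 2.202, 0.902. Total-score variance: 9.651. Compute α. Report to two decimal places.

α = 0.43

Σσ²ᵢ = 0.719 + 2.686 + 2.202 + 0.902 = 6.509
α = (k/(k−1))·(1 − Σσ²ᵢ/total variance) = (4/3)·(1 − 6.509/9.651) = 0.43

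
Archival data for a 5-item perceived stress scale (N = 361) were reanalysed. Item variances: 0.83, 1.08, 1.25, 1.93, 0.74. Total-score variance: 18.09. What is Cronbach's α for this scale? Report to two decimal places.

sum of item variances = 0.83 + 1.08 + 1.25 + 1.93 + 0.74 = 5.83
α = (k/(k−1))·(1 − sum of item variances/σ²_total) = (5/4)·(1 − 5.83/18.09) = 0.85

Cronbach's α = 0.85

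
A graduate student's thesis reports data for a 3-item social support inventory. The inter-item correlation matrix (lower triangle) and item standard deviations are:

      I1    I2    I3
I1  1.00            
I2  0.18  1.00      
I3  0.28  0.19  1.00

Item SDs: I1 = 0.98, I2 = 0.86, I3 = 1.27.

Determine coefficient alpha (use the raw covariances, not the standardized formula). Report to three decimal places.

coefficient alpha = 0.449

Σσ²ᵢ = 0.98² + 0.86² + 1.27² = 3.3129
Covariances σ_ij = r_ij · s_i · s_j:
  σ(I1,I2) = 0.18 × 0.98 × 0.86 = 0.1517
  σ(I1,I3) = 0.28 × 0.98 × 1.27 = 0.3485
  σ(I2,I3) = 0.19 × 0.86 × 1.27 = 0.2075
σ²_T = Σσ²ᵢ + 2·Σσ_ij = 3.3129 + 2 × 0.7077 = 4.7283
α = (3/2)·(1 − 3.3129/4.7283) = 0.449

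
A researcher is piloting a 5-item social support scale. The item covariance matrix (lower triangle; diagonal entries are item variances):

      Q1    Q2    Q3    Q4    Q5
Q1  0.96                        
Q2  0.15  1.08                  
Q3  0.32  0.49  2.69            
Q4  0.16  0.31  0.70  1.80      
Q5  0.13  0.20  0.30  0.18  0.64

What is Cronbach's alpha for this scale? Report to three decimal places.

α = 0.563

ΣVar(i) = 0.96 + 1.08 + 2.69 + 1.80 + 0.64 = 7.17
Sum of the distinct covariances = 2.94
σ²_T = 7.17 + 2 × 2.94 = 13.05
α = (k/(k−1))·(1 − ΣVar(i)/σ²_T) = (5/4)·(1 − 7.17/13.05) = 0.563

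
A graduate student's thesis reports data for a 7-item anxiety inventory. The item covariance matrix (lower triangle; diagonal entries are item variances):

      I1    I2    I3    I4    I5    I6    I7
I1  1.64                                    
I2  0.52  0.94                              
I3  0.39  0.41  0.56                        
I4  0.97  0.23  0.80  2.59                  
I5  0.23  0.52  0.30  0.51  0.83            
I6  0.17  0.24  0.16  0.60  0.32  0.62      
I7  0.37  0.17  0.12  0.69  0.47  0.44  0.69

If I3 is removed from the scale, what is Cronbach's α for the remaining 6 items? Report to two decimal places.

α = 0.77

Remaining items: I1, I2, I4, I5, I6, I7 (k = 6).
Σσ²ᵢ = 1.64 + 0.94 + 2.59 + 0.83 + 0.62 + 0.69 = 7.31
σ²_T = 7.31 + 2 × 6.45 = 20.21
α (item deleted) = (6/5)·(1 − 7.31/20.21) = 0.77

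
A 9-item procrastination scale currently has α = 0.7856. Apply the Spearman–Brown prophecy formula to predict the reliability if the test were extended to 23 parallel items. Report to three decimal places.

predicted reliability = 0.904

Length factor m = 23/9 = 2.5556
α' = m·α / (1 + (m−1)·α)
   = 23/9 × 0.7856 / (1 + (23/9 − 1) × 0.7856)
   = 2.0076 / 2.2220 = 0.904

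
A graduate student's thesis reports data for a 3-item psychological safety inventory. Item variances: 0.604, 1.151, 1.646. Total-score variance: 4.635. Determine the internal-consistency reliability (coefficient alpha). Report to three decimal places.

α = 0.399

Σσᵢ² = 0.604 + 1.151 + 1.646 = 3.401
α = (k/(k−1))·(1 − Σσᵢ²/Var(T)) = (3/2)·(1 − 3.401/4.635) = 0.399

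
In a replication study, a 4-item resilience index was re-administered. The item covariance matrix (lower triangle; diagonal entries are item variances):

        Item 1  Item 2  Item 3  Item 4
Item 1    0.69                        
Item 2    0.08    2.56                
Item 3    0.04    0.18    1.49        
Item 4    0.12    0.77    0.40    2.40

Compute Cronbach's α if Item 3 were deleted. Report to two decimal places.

Cronbach's α = 0.38

Remaining items: Item 1, Item 2, Item 4 (k = 3).
sum of item variances = 0.69 + 2.56 + 2.40 = 5.65
Var(T) = 5.65 + 2 × 0.97 = 7.59
α (item deleted) = (3/2)·(1 − 5.65/7.59) = 0.38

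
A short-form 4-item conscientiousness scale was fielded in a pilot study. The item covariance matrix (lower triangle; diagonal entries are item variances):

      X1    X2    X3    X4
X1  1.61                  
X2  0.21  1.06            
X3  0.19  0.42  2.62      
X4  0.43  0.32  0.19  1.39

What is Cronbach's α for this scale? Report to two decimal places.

α = 0.46

sum of item variances = 1.61 + 1.06 + 2.62 + 1.39 = 6.68
Σ_{i<j} σ_ij = 1.76
σ²_total = 6.68 + 2 × 1.76 = 10.20
α = (k/(k−1))·(1 − sum of item variances/σ²_total) = (4/3)·(1 − 6.68/10.20) = 0.46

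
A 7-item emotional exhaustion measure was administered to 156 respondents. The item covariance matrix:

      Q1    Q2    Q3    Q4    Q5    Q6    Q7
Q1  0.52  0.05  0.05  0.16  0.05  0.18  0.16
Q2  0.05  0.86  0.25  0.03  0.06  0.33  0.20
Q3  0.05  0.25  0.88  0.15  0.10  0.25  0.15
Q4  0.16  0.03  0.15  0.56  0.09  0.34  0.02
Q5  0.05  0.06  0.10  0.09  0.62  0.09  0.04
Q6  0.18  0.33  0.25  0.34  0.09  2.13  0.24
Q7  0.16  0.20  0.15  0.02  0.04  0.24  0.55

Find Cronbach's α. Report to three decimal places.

ΣVar(i) = 0.52 + 0.86 + 0.88 + 0.56 + 0.62 + 2.13 + 0.55 = 6.12
Sum of the distinct covariances = 2.99
Var(T) = 6.12 + 2 × 2.99 = 12.10
α = (k/(k−1))·(1 − ΣVar(i)/Var(T)) = (7/6)·(1 − 6.12/12.10) = 0.577

α = 0.577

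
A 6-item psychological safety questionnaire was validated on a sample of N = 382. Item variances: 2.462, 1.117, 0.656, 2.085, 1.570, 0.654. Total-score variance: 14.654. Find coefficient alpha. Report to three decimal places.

Σσᵢ² = 2.462 + 1.117 + 0.656 + 2.085 + 1.570 + 0.654 = 8.544
α = (k/(k−1))·(1 − Σσᵢ²/Var(T)) = (6/5)·(1 − 8.544/14.654) = 0.500

α = 0.500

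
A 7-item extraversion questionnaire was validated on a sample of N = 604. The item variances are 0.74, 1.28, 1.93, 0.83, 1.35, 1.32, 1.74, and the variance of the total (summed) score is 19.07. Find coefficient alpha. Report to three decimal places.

sum of item variances = 0.74 + 1.28 + 1.93 + 0.83 + 1.35 + 1.32 + 1.74 = 9.19
α = (k/(k−1))·(1 − sum of item variances/σ²_T) = (7/6)·(1 − 9.19/19.07) = 0.604

α = 0.604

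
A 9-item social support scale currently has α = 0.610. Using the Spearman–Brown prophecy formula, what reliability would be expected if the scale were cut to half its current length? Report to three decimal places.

Length factor m = 1/2
α' = m·α / (1 − (1−m)·α)
   = 1/2 × 0.610 / (1 − (1 − 1/2) × 0.610)
   = 0.3050 / 0.6950 = 0.439

predicted reliability = 0.439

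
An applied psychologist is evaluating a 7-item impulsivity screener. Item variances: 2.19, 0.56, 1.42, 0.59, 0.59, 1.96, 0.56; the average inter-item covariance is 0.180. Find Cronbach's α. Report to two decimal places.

Σσᵢ² = 2.19 + 0.56 + 1.42 + 0.59 + 0.59 + 1.96 + 0.56 = 7.87
Sum of the 21 distinct covariances = 21 × 0.180 = 3.780
σ²_total = Σσᵢ² + 2·Σcov = 7.87 + 2 × 3.780 = 15.430
α = (7/6)·(1 − 7.87/15.430) = 0.57

Cronbach's α = 0.57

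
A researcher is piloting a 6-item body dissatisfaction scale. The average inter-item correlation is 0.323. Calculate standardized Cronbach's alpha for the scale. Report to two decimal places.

standardized Cronbach's alpha = 0.74

Standardized α = k·r̄ / (1 + (k−1)·r̄) = 6 × 0.323 / (1 + 5 × 0.323)
  = 1.9380 / 2.6150 = 0.74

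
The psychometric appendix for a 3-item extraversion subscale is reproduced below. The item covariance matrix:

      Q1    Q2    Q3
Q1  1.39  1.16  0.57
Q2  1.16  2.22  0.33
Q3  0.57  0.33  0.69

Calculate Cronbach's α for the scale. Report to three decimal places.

Σσ²ᵢ = 1.39 + 2.22 + 0.69 = 4.30
Σ_{i<j} σ_ij = 2.06
σ²_T = 4.30 + 2 × 2.06 = 8.42
α = (k/(k−1))·(1 − Σσ²ᵢ/σ²_T) = (3/2)·(1 − 4.30/8.42) = 0.734

α = 0.734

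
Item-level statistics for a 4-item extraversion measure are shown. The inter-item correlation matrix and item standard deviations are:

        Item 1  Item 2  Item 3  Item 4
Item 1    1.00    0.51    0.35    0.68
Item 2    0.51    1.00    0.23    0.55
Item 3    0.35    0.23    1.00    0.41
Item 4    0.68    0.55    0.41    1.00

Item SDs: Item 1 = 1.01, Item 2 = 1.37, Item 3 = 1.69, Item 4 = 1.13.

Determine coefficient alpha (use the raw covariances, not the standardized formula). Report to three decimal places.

coefficient alpha = 0.729

Σσ²ᵢ = 1.01² + 1.37² + 1.69² + 1.13² = 7.0300
Covariances σ_ij = r_ij · s_i · s_j:
  σ(Item 1,Item 2) = 0.51 × 1.01 × 1.37 = 0.7057
  σ(Item 1,Item 3) = 0.35 × 1.01 × 1.69 = 0.5974
  σ(Item 1,Item 4) = 0.68 × 1.01 × 1.13 = 0.7761
  σ(Item 2,Item 3) = 0.23 × 1.37 × 1.69 = 0.5325
  σ(Item 2,Item 4) = 0.55 × 1.37 × 1.13 = 0.8515
  σ(Item 3,Item 4) = 0.41 × 1.69 × 1.13 = 0.7830
σ²_T = Σσ²ᵢ + 2·Σσ_ij = 7.0300 + 2 × 4.2462 = 15.5224
α = (4/3)·(1 − 7.0300/15.5224) = 0.729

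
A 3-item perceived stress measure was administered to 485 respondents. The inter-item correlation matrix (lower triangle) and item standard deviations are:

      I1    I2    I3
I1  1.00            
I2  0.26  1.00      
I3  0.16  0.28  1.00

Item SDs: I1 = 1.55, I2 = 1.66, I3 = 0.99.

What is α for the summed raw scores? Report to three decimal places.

Σσ²ᵢ = 1.55² + 1.66² + 0.99² = 6.1382
Covariances σ_ij = r_ij · s_i · s_j:
  σ(I1,I2) = 0.26 × 1.55 × 1.66 = 0.6690
  σ(I1,I3) = 0.16 × 1.55 × 0.99 = 0.2455
  σ(I2,I3) = 0.28 × 1.66 × 0.99 = 0.4602
σ²_T = Σσ²ᵢ + 2·Σσ_ij = 6.1382 + 2 × 1.3747 = 8.8876
α = (3/2)·(1 − 6.1382/8.8876) = 0.464

α = 0.464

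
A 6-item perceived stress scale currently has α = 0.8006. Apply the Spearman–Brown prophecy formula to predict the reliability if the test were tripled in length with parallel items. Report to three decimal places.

Length factor m = 3
α' = m·α / (1 + (m−1)·α)
   = 3 × 0.8006 / (1 + (3 − 1) × 0.8006)
   = 2.4018 / 2.6012 = 0.923

predicted reliability = 0.923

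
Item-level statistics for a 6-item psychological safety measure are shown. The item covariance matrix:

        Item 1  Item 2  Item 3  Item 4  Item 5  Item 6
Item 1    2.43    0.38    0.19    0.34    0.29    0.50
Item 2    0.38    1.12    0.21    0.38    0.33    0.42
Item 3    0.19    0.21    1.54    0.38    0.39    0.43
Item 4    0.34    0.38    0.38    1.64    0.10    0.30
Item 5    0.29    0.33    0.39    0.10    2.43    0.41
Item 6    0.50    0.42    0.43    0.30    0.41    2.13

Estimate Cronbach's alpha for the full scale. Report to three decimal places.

Σσ²ᵢ = 2.43 + 1.12 + 1.54 + 1.64 + 2.43 + 2.13 = 11.29
Sum of off-diagonal covariances = 5.05
total variance = 11.29 + 2 × 5.05 = 21.39
α = (k/(k−1))·(1 − Σσ²ᵢ/total variance) = (6/5)·(1 − 11.29/21.39) = 0.567

α = 0.567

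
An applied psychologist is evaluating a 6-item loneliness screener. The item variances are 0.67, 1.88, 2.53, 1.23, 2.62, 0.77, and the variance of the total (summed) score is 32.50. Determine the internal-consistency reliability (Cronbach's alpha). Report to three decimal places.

ΣVar(i) = 0.67 + 1.88 + 2.53 + 1.23 + 2.62 + 0.77 = 9.70
α = (k/(k−1))·(1 − ΣVar(i)/σ²_total) = (6/5)·(1 − 9.70/32.50) = 0.842

Cronbach's alpha = 0.842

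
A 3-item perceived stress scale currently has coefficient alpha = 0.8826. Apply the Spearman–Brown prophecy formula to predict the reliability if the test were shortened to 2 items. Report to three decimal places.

Length factor m = 2/3 = 0.6667
α' = m·α / (1 − (1−m)·α)
   = 2/3 × 0.8826 / (1 − (1 − 2/3) × 0.8826)
   = 0.5884 / 0.7058 = 0.834

predicted reliability = 0.834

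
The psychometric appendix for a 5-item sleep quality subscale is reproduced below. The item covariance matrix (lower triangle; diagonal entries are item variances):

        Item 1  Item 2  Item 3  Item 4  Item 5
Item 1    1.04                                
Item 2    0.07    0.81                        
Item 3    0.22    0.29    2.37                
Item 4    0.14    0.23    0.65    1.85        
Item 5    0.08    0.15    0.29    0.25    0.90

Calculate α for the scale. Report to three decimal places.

Σσ²ᵢ = 1.04 + 0.81 + 2.37 + 1.85 + 0.90 = 6.97
Sum of off-diagonal covariances = 2.37
σ²_total = 6.97 + 2 × 2.37 = 11.71
α = (k/(k−1))·(1 − Σσ²ᵢ/σ²_total) = (5/4)·(1 − 6.97/11.71) = 0.506

α = 0.506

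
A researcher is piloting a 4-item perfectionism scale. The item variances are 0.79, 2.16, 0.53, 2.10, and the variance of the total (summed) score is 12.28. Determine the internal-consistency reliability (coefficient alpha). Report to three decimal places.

ΣVar(i) = 0.79 + 2.16 + 0.53 + 2.10 = 5.58
α = (k/(k−1))·(1 − ΣVar(i)/σ²_T) = (4/3)·(1 − 5.58/12.28) = 0.727

α = 0.727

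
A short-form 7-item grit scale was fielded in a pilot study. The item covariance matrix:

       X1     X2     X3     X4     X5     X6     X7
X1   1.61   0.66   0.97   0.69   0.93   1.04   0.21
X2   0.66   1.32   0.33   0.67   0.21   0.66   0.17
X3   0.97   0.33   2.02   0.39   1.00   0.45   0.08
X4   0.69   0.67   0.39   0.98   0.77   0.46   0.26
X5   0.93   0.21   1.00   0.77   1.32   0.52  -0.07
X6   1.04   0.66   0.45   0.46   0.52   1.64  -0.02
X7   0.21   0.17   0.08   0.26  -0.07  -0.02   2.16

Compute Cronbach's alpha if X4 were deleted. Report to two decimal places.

Cronbach's alpha = 0.70

Remaining items: X1, X2, X3, X5, X6, X7 (k = 6).
sum of item variances = 1.61 + 1.32 + 2.02 + 1.32 + 1.64 + 2.16 = 10.07
σ²_total = 10.07 + 2 × 7.14 = 24.35
α (item deleted) = (6/5)·(1 − 10.07/24.35) = 0.70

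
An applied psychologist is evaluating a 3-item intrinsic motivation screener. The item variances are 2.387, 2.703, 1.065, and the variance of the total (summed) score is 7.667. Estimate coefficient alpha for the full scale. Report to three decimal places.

ΣVar(i) = 2.387 + 2.703 + 1.065 = 6.155
α = (k/(k−1))·(1 − ΣVar(i)/σ²_T) = (3/2)·(1 − 6.155/7.667) = 0.296

α = 0.296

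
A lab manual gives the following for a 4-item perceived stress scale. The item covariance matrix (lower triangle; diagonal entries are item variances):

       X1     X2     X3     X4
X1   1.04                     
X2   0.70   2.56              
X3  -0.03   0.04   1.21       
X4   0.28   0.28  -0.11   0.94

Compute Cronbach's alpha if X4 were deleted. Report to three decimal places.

Cronbach's alpha = 0.342

Remaining items: X1, X2, X3 (k = 3).
sum of item variances = 1.04 + 2.56 + 1.21 = 4.81
σ²_total = 4.81 + 2 × 0.71 = 6.23
α (item deleted) = (3/2)·(1 − 4.81/6.23) = 0.342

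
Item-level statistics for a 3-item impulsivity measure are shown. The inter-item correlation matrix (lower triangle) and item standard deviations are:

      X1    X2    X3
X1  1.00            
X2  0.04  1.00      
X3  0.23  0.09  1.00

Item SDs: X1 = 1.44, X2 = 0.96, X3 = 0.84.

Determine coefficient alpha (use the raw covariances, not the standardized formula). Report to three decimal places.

α = 0.270

Σσ²ᵢ = 1.44² + 0.96² + 0.84² = 3.7008
Covariances σ_ij = r_ij · s_i · s_j:
  σ(X1,X2) = 0.04 × 1.44 × 0.96 = 0.0553
  σ(X1,X3) = 0.23 × 1.44 × 0.84 = 0.2782
  σ(X2,X3) = 0.09 × 0.96 × 0.84 = 0.0726
σ²_T = Σσ²ᵢ + 2·Σσ_ij = 3.7008 + 2 × 0.4061 = 4.5130
α = (3/2)·(1 − 3.7008/4.5130) = 0.270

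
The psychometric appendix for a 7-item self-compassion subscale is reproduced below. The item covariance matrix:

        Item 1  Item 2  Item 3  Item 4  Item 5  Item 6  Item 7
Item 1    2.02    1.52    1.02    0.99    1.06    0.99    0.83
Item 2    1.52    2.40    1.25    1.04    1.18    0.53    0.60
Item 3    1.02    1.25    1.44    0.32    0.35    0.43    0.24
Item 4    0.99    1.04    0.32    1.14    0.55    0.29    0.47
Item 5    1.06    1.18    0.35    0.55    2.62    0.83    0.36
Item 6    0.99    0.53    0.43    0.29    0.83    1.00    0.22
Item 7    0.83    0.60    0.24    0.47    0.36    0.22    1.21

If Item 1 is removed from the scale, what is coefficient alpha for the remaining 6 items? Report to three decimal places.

α = 0.766

Remaining items: Item 2, Item 3, Item 4, Item 5, Item 6, Item 7 (k = 6).
Σσᵢ² = 2.40 + 1.44 + 1.14 + 2.62 + 1.00 + 1.21 = 9.81
Var(T) = 9.81 + 2 × 8.66 = 27.13
α (item deleted) = (6/5)·(1 − 9.81/27.13) = 0.766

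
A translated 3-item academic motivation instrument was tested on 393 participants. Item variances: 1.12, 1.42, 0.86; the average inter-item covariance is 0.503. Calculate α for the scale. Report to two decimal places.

α = 0.71

ΣVar(i) = 1.12 + 1.42 + 0.86 = 3.40
Sum of the 3 distinct covariances = 3 × 0.503 = 1.509
Var(T) = ΣVar(i) + 2·Σcov = 3.40 + 2 × 1.509 = 6.418
α = (3/2)·(1 − 3.40/6.418) = 0.71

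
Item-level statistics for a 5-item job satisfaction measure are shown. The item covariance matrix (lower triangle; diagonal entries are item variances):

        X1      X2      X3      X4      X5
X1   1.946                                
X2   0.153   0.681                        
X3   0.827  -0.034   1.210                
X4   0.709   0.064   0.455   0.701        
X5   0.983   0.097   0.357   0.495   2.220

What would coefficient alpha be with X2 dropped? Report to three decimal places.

coefficient alpha = 0.743

Remaining items: X1, X3, X4, X5 (k = 4).
ΣVar(i) = 1.946 + 1.210 + 0.701 + 2.220 = 6.077
σ²_total = 6.077 + 2 × 3.826 = 13.729
α (item deleted) = (4/3)·(1 − 6.077/13.729) = 0.743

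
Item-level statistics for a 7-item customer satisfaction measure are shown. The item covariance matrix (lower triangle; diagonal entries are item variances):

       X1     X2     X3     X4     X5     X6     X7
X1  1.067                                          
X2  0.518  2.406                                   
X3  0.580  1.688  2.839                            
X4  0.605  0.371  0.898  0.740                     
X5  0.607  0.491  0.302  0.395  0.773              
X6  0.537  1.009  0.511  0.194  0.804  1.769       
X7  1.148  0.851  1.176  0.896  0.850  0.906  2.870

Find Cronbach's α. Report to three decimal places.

Σσ²ᵢ = 1.067 + 2.406 + 2.839 + 0.740 + 0.773 + 1.769 + 2.870 = 12.464
Σ_{i<j} σ_ij = 15.337
σ²_total = 12.464 + 2 × 15.337 = 43.138
α = (k/(k−1))·(1 − Σσ²ᵢ/σ²_total) = (7/6)·(1 − 12.464/43.138) = 0.830

α = 0.830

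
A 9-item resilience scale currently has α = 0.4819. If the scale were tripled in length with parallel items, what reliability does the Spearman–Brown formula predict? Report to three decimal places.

predicted reliability = 0.736

Length factor m = 3
α' = m·α / (1 + (m−1)·α)
   = 3 × 0.4819 / (1 + (3 − 1) × 0.4819)
   = 1.4457 / 1.9638 = 0.736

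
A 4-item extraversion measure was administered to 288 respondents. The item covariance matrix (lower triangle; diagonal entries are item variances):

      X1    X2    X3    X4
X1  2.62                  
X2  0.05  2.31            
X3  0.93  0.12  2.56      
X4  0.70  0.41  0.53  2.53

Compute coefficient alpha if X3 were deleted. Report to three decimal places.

α = 0.356

Remaining items: X1, X2, X4 (k = 3).
Σσᵢ² = 2.62 + 2.31 + 2.53 = 7.46
σ²_T = 7.46 + 2 × 1.16 = 9.78
α (item deleted) = (3/2)·(1 − 7.46/9.78) = 0.356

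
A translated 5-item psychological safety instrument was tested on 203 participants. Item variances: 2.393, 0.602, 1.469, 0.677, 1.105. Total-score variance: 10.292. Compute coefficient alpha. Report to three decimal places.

Σσ²ᵢ = 2.393 + 0.602 + 1.469 + 0.677 + 1.105 = 6.246
α = (k/(k−1))·(1 − Σσ²ᵢ/total variance) = (5/4)·(1 − 6.246/10.292) = 0.491

α = 0.491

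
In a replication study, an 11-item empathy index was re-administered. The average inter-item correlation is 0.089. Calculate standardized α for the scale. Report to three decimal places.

Standardized α = k·r̄ / (1 + (k−1)·r̄) = 11 × 0.089 / (1 + 10 × 0.089)
  = 0.9790 / 1.8900 = 0.518

α = 0.518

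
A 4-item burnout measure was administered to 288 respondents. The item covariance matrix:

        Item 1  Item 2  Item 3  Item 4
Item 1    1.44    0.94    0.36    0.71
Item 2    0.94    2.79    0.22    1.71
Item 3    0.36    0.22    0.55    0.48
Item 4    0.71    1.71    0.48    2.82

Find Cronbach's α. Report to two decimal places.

α = 0.72

Σσ²ᵢ = 1.44 + 2.79 + 0.55 + 2.82 = 7.60
Σ_{i<j} σ_ij = 4.42
total variance = 7.60 + 2 × 4.42 = 16.44
α = (k/(k−1))·(1 − Σσ²ᵢ/total variance) = (4/3)·(1 − 7.60/16.44) = 0.72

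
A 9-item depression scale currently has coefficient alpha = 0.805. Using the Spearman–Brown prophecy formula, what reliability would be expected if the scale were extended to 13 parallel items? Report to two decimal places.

predicted reliability = 0.86

Length factor m = 13/9 = 1.4444
α' = m·α / (1 + (m−1)·α)
   = 13/9 × 0.805 / (1 + (13/9 − 1) × 0.805)
   = 1.1628 / 1.3578 = 0.86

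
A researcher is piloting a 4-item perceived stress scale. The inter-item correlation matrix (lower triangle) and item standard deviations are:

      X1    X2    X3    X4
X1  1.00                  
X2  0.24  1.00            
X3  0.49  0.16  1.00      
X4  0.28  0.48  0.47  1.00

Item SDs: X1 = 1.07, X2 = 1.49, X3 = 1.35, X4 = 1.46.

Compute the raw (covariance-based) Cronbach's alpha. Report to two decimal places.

Σσ²ᵢ = 1.07² + 1.49² + 1.35² + 1.46² = 7.3191
Covariances σ_ij = r_ij · s_i · s_j:
  σ(X1,X2) = 0.24 × 1.07 × 1.49 = 0.3826
  σ(X1,X3) = 0.49 × 1.07 × 1.35 = 0.7078
  σ(X1,X4) = 0.28 × 1.07 × 1.46 = 0.4374
  σ(X2,X3) = 0.16 × 1.49 × 1.35 = 0.3218
  σ(X2,X4) = 0.48 × 1.49 × 1.46 = 1.0442
  σ(X3,X4) = 0.47 × 1.35 × 1.46 = 0.9264
σ²_T = Σσ²ᵢ + 2·Σσ_ij = 7.3191 + 2 × 3.8202 = 14.9595
α = (4/3)·(1 − 7.3191/14.9595) = 0.68

Cronbach's alpha = 0.68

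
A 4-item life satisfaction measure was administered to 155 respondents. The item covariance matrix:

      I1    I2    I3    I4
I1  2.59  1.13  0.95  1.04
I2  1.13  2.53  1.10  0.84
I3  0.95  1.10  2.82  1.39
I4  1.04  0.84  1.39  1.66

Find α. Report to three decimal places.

α = 0.764

ΣVar(i) = 2.59 + 2.53 + 2.82 + 1.66 = 9.60
Σ_{i<j} σ_ij = 6.45
Var(T) = 9.60 + 2 × 6.45 = 22.50
α = (k/(k−1))·(1 − ΣVar(i)/Var(T)) = (4/3)·(1 − 9.60/22.50) = 0.764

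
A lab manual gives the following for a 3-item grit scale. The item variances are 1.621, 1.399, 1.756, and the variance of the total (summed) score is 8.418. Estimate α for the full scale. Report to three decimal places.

α = 0.649

Σσᵢ² = 1.621 + 1.399 + 1.756 = 4.776
α = (k/(k−1))·(1 − Σσᵢ²/total variance) = (3/2)·(1 − 4.776/8.418) = 0.649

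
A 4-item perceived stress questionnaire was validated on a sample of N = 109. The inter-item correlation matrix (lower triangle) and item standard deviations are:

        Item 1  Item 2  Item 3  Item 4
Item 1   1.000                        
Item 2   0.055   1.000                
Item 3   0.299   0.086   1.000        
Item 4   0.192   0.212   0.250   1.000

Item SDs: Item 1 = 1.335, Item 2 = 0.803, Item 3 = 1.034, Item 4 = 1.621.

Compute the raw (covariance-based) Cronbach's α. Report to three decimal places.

Σσ²ᵢ = 1.335² + 0.803² + 1.034² + 1.621² = 6.1238
Covariances σ_ij = r_ij · s_i · s_j:
  σ(Item 1,Item 2) = 0.055 × 1.335 × 0.803 = 0.0590
  σ(Item 1,Item 3) = 0.299 × 1.335 × 1.034 = 0.4127
  σ(Item 1,Item 4) = 0.192 × 1.335 × 1.621 = 0.4155
  σ(Item 2,Item 3) = 0.086 × 0.803 × 1.034 = 0.0714
  σ(Item 2,Item 4) = 0.212 × 0.803 × 1.621 = 0.2760
  σ(Item 3,Item 4) = 0.250 × 1.034 × 1.621 = 0.4190
σ²_T = Σσ²ᵢ + 2·Σσ_ij = 6.1238 + 2 × 1.6536 = 9.4310
α = (4/3)·(1 − 6.1238/9.4310) = 0.468

Cronbach's α = 0.468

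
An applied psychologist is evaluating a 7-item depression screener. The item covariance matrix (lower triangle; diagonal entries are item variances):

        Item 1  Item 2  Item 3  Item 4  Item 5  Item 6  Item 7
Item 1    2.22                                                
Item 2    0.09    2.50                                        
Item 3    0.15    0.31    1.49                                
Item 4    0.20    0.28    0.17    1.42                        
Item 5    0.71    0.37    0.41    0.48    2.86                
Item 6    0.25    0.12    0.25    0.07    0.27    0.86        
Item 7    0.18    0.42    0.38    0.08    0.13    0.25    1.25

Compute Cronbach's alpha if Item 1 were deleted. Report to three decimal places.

Remaining items: Item 2, Item 3, Item 4, Item 5, Item 6, Item 7 (k = 6).
ΣVar(i) = 2.50 + 1.49 + 1.42 + 2.86 + 0.86 + 1.25 = 10.38
σ²_total = 10.38 + 2 × 3.99 = 18.36
α (item deleted) = (6/5)·(1 − 10.38/18.36) = 0.522

Cronbach's alpha = 0.522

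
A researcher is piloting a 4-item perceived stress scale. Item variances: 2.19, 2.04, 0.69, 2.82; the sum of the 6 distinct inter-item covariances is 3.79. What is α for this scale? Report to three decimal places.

α = 0.660

Σσ²ᵢ = 2.19 + 2.04 + 0.69 + 2.82 = 7.74
Sum of distinct covariances = 3.79
total variance = Σσ²ᵢ + 2·Σcov = 7.74 + 2 × 3.79 = 15.32
α = (4/3)·(1 − 7.74/15.32) = 0.660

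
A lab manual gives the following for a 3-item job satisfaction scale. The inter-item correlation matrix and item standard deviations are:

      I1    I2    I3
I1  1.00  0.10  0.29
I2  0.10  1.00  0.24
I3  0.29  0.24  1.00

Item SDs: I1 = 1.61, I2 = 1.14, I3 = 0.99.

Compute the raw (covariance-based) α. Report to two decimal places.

α = 0.41

Σσ²ᵢ = 1.61² + 1.14² + 0.99² = 4.8718
Covariances σ_ij = r_ij · s_i · s_j:
  σ(I1,I2) = 0.10 × 1.61 × 1.14 = 0.1835
  σ(I1,I3) = 0.29 × 1.61 × 0.99 = 0.4622
  σ(I2,I3) = 0.24 × 1.14 × 0.99 = 0.2709
σ²_T = Σσ²ᵢ + 2·Σσ_ij = 4.8718 + 2 × 0.9166 = 6.7050
α = (3/2)·(1 − 4.8718/6.7050) = 0.41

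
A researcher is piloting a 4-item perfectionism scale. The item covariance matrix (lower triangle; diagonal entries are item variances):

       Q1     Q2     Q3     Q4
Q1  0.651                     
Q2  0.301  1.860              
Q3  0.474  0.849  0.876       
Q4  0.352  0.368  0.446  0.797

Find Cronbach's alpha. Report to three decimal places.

Cronbach's alpha = 0.762

ΣVar(i) = 0.651 + 1.860 + 0.876 + 0.797 = 4.184
Σ_{i<j} σ_ij = 2.790
σ²_T = 4.184 + 2 × 2.790 = 9.764
α = (k/(k−1))·(1 − ΣVar(i)/σ²_T) = (4/3)·(1 − 4.184/9.764) = 0.762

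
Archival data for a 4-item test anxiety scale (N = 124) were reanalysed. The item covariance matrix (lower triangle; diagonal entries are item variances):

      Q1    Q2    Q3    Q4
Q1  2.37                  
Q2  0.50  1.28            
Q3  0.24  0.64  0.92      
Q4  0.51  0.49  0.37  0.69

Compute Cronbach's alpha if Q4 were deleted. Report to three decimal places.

Remaining items: Q1, Q2, Q3 (k = 3).
ΣVar(i) = 2.37 + 1.28 + 0.92 = 4.57
σ²_total = 4.57 + 2 × 1.38 = 7.33
α (item deleted) = (3/2)·(1 − 4.57/7.33) = 0.565

α = 0.565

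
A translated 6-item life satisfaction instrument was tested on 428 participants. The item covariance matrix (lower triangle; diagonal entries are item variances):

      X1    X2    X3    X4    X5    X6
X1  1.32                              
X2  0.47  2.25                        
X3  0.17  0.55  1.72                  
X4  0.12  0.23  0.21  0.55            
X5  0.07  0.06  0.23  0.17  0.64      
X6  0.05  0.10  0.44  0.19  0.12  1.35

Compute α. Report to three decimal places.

α = 0.538

Σσ²ᵢ = 1.32 + 2.25 + 1.72 + 0.55 + 0.64 + 1.35 = 7.83
Sum of off-diagonal covariances = 3.18
total variance = 7.83 + 2 × 3.18 = 14.19
α = (k/(k−1))·(1 − Σσ²ᵢ/total variance) = (6/5)·(1 − 7.83/14.19) = 0.538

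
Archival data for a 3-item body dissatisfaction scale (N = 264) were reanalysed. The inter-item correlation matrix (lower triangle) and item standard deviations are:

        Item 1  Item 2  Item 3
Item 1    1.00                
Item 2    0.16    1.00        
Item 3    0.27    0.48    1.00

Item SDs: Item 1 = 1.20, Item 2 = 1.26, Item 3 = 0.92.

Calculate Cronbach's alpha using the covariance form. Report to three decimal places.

Σσ²ᵢ = 1.20² + 1.26² + 0.92² = 3.8740
Covariances σ_ij = r_ij · s_i · s_j:
  σ(Item 1,Item 2) = 0.16 × 1.20 × 1.26 = 0.2419
  σ(Item 1,Item 3) = 0.27 × 1.20 × 0.92 = 0.2981
  σ(Item 2,Item 3) = 0.48 × 1.26 × 0.92 = 0.5564
σ²_T = Σσ²ᵢ + 2·Σσ_ij = 3.8740 + 2 × 1.0964 = 6.0668
α = (3/2)·(1 − 3.8740/6.0668) = 0.542

α = 0.542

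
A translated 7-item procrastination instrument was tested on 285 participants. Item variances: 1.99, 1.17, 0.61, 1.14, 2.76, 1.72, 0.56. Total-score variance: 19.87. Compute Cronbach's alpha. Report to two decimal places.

Cronbach's alpha = 0.58

sum of item variances = 1.99 + 1.17 + 0.61 + 1.14 + 2.76 + 1.72 + 0.56 = 9.95
α = (k/(k−1))·(1 − sum of item variances/Var(T)) = (7/6)·(1 − 9.95/19.87) = 0.58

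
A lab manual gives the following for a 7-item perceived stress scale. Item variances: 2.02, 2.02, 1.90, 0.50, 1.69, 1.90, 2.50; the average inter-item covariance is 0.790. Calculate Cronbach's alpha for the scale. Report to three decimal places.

sum of item variances = 2.02 + 2.02 + 1.90 + 0.50 + 1.69 + 1.90 + 2.50 = 12.53
Sum of the 21 distinct covariances = 21 × 0.790 = 16.590
σ²_total = sum of item variances + 2·Σcov = 12.53 + 2 × 16.590 = 45.710
α = (7/6)·(1 − 12.53/45.710) = 0.847

α = 0.847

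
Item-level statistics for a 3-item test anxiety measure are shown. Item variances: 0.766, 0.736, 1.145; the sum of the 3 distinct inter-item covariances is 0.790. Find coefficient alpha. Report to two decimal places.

sum of item variances = 0.766 + 0.736 + 1.145 = 2.647
Sum of distinct covariances = 0.790
σ²_total = sum of item variances + 2·Σcov = 2.647 + 2 × 0.790 = 4.227
α = (3/2)·(1 − 2.647/4.227) = 0.56

coefficient alpha = 0.56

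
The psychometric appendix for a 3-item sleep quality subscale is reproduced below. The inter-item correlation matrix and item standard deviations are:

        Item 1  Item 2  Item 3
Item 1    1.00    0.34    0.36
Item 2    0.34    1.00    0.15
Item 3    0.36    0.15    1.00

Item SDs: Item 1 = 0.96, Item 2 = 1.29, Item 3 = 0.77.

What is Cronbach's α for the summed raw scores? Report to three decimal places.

Σσ²ᵢ = 0.96² + 1.29² + 0.77² = 3.1786
Covariances σ_ij = r_ij · s_i · s_j:
  σ(Item 1,Item 2) = 0.34 × 0.96 × 1.29 = 0.4211
  σ(Item 1,Item 3) = 0.36 × 0.96 × 0.77 = 0.2661
  σ(Item 2,Item 3) = 0.15 × 1.29 × 0.77 = 0.1490
σ²_T = Σσ²ᵢ + 2·Σσ_ij = 3.1786 + 2 × 0.8362 = 4.8510
α = (3/2)·(1 − 3.1786/4.8510) = 0.517

Cronbach's α = 0.517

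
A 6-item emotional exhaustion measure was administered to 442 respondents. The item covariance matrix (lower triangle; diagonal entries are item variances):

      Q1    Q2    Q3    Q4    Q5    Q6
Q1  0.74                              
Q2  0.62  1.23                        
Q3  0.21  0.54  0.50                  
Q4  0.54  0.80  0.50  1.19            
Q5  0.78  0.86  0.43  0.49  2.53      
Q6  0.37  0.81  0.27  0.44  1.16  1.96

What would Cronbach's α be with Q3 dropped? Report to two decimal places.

Remaining items: Q1, Q2, Q4, Q5, Q6 (k = 5).
Σσ²ᵢ = 0.74 + 1.23 + 1.19 + 2.53 + 1.96 = 7.65
Var(T) = 7.65 + 2 × 6.87 = 21.39
α (item deleted) = (5/4)·(1 − 7.65/21.39) = 0.80

Cronbach's α = 0.80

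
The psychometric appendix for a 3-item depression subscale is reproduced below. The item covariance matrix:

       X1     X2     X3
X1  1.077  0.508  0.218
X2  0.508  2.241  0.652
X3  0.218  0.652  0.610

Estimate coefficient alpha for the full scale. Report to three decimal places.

ΣVar(i) = 1.077 + 2.241 + 0.610 = 3.928
Sum of off-diagonal covariances = 1.378
total variance = 3.928 + 2 × 1.378 = 6.684
α = (k/(k−1))·(1 − ΣVar(i)/total variance) = (3/2)·(1 − 3.928/6.684) = 0.618

α = 0.618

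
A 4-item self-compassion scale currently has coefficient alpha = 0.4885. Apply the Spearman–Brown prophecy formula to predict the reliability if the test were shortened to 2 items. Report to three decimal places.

Length factor m = 2/4 = 0.5000
α' = m·α / (1 − (1−m)·α)
   = 2/4 × 0.4885 / (1 − (1 − 2/4) × 0.4885)
   = 0.2442 / 0.7558 = 0.323

predicted reliability = 0.323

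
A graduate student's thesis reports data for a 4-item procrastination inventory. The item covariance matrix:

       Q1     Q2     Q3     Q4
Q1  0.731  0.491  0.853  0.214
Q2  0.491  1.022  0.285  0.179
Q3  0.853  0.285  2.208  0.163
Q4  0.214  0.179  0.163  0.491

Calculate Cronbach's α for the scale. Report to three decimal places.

α = 0.660

sum of item variances = 0.731 + 1.022 + 2.208 + 0.491 = 4.452
Sum of off-diagonal covariances = 2.185
σ²_T = 4.452 + 2 × 2.185 = 8.822
α = (k/(k−1))·(1 − sum of item variances/σ²_T) = (4/3)·(1 − 4.452/8.822) = 0.660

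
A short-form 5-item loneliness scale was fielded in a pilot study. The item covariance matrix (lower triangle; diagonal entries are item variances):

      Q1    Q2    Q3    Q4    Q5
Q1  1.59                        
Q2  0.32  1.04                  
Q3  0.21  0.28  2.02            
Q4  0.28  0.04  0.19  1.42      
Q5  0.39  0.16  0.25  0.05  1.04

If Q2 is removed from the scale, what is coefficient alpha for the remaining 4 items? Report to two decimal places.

Remaining items: Q1, Q3, Q4, Q5 (k = 4).
sum of item variances = 1.59 + 2.02 + 1.42 + 1.04 = 6.07
σ²_total = 6.07 + 2 × 1.37 = 8.81
α (item deleted) = (4/3)·(1 − 6.07/8.81) = 0.41

coefficient alpha = 0.41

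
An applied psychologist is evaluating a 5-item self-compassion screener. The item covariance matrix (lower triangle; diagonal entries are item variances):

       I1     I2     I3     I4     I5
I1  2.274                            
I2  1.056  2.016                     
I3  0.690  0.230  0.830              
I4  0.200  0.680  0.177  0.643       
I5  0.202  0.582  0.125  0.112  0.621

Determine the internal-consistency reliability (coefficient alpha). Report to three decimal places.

coefficient alpha = 0.699

Σσ²ᵢ = 2.274 + 2.016 + 0.830 + 0.643 + 0.621 = 6.384
Σ_{i<j} σ_ij = 4.054
total variance = 6.384 + 2 × 4.054 = 14.492
α = (k/(k−1))·(1 − Σσ²ᵢ/total variance) = (5/4)·(1 − 6.384/14.492) = 0.699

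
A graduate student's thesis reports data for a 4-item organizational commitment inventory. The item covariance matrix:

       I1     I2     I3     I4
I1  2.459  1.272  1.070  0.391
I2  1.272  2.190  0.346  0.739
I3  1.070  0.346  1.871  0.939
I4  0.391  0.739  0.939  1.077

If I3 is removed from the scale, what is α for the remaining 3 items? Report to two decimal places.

Remaining items: I1, I2, I4 (k = 3).
Σσᵢ² = 2.459 + 2.190 + 1.077 = 5.726
σ²_total = 5.726 + 2 × 2.402 = 10.530
α (item deleted) = (3/2)·(1 − 5.726/10.530) = 0.68

α = 0.68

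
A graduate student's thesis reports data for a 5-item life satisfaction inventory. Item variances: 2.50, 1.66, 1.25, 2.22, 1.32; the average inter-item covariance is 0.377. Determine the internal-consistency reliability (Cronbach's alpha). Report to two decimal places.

Σσᵢ² = 2.50 + 1.66 + 1.25 + 2.22 + 1.32 = 8.95
Sum of the 10 distinct covariances = 10 × 0.377 = 3.770
σ²_total = Σσᵢ² + 2·Σcov = 8.95 + 2 × 3.770 = 16.490
α = (5/4)·(1 − 8.95/16.490) = 0.57

α = 0.57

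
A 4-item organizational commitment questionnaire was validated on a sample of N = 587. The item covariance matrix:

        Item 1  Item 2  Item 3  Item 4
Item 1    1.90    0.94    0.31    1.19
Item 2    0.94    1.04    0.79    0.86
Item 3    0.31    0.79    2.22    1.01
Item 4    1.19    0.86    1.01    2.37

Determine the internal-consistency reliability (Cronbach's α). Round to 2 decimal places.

α = 0.77

ΣVar(i) = 1.90 + 1.04 + 2.22 + 2.37 = 7.53
Σ_{i<j} σ_ij = 5.10
σ²_T = 7.53 + 2 × 5.10 = 17.73
α = (k/(k−1))·(1 − ΣVar(i)/σ²_T) = (4/3)·(1 − 7.53/17.73) = 0.77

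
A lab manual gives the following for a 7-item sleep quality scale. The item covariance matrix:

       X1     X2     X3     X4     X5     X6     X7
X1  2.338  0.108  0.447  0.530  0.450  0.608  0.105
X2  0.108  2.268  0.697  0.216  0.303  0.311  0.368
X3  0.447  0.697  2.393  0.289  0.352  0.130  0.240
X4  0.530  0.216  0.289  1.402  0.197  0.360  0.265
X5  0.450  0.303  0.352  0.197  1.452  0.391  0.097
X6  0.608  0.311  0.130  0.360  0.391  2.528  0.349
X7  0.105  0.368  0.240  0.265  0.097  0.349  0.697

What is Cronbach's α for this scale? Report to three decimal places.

ΣVar(i) = 2.338 + 2.268 + 2.393 + 1.402 + 1.452 + 2.528 + 0.697 = 13.078
Sum of the distinct covariances = 6.813
Var(T) = 13.078 + 2 × 6.813 = 26.704
α = (k/(k−1))·(1 − ΣVar(i)/Var(T)) = (7/6)·(1 − 13.078/26.704) = 0.595

Cronbach's α = 0.595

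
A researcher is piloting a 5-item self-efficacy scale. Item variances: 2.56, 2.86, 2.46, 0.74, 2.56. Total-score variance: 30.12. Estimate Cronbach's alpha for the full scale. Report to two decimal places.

Σσᵢ² = 2.56 + 2.86 + 2.46 + 0.74 + 2.56 = 11.18
α = (k/(k−1))·(1 − Σσᵢ²/σ²_T) = (5/4)·(1 − 11.18/30.12) = 0.79

Cronbach's alpha = 0.79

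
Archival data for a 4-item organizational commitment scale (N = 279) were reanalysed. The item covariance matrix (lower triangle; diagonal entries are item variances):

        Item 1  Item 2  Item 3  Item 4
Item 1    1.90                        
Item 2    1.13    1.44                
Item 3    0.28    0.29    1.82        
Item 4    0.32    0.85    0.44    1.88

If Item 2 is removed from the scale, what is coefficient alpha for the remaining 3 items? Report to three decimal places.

α = 0.406

Remaining items: Item 1, Item 3, Item 4 (k = 3).
Σσᵢ² = 1.90 + 1.82 + 1.88 = 5.60
total variance = 5.60 + 2 × 1.04 = 7.68
α (item deleted) = (3/2)·(1 − 5.60/7.68) = 0.406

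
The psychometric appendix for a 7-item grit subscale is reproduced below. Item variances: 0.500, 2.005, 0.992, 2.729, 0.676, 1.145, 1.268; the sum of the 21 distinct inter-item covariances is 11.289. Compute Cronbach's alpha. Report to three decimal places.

Σσᵢ² = 0.500 + 2.005 + 0.992 + 2.729 + 0.676 + 1.145 + 1.268 = 9.315
Sum of distinct covariances = 11.289
Var(T) = Σσᵢ² + 2·Σcov = 9.315 + 2 × 11.289 = 31.893
α = (7/6)·(1 − 9.315/31.893) = 0.826

α = 0.826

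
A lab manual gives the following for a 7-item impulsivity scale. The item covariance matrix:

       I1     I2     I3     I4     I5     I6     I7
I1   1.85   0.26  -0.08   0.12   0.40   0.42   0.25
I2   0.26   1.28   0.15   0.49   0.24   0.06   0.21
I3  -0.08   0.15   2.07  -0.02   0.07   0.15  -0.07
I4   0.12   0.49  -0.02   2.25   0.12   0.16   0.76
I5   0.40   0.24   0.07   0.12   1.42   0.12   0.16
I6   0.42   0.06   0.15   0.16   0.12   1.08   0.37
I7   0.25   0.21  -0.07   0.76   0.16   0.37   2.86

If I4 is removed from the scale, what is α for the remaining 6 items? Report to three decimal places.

Remaining items: I1, I2, I3, I5, I6, I7 (k = 6).
sum of item variances = 1.85 + 1.28 + 2.07 + 1.42 + 1.08 + 2.86 = 10.56
σ²_T = 10.56 + 2 × 2.71 = 15.98
α (item deleted) = (6/5)·(1 − 10.56/15.98) = 0.407

α = 0.407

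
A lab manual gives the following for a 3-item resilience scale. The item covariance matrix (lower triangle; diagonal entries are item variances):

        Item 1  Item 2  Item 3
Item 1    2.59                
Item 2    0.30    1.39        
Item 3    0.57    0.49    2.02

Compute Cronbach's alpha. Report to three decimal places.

ΣVar(i) = 2.59 + 1.39 + 2.02 = 6.00
Sum of off-diagonal covariances = 1.36
σ²_total = 6.00 + 2 × 1.36 = 8.72
α = (k/(k−1))·(1 − ΣVar(i)/σ²_total) = (3/2)·(1 − 6.00/8.72) = 0.468

α = 0.468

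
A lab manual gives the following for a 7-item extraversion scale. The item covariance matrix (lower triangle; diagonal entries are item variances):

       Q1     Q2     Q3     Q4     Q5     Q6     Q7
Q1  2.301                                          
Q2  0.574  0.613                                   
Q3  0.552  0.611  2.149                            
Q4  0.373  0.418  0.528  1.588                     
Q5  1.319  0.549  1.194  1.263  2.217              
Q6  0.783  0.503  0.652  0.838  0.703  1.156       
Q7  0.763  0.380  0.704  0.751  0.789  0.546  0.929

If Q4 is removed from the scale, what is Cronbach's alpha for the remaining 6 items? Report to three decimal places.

Remaining items: Q1, Q2, Q3, Q5, Q6, Q7 (k = 6).
sum of item variances = 2.301 + 0.613 + 2.149 + 2.217 + 1.156 + 0.929 = 9.365
total variance = 9.365 + 2 × 10.622 = 30.609
α (item deleted) = (6/5)·(1 − 9.365/30.609) = 0.833

Cronbach's alpha = 0.833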